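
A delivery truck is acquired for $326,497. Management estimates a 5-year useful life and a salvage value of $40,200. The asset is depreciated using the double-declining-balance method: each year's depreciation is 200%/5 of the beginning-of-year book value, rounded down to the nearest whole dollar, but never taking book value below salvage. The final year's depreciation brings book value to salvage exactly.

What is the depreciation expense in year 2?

Depreciable base = $326,497 − $40,200 = $286,297.
Year 1: ⌊$326,497 × 200%/5⌋ = $130,598. Book value $195,899.
Year 2: ⌊$195,899 × 200%/5⌋ = $78,359. Book value $117,540.

$78,359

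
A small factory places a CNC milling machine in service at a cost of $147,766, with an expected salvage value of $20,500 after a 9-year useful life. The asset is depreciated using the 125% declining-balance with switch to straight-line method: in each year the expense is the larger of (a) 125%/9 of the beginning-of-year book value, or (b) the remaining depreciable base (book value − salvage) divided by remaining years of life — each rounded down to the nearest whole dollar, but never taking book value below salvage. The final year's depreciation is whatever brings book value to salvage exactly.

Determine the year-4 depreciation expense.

$13,104

Depreciable base = $147,766 − $20,500 = $127,266.
Year 1: DB = ⌊$147,766 × 125%/9⌋ = $20,523; SL = ⌊$127,266/9⌋ = $14,140 → take DB $20,523. Book value $127,243.
Year 2: DB = ⌊$127,243 × 125%/9⌋ = $17,672; SL = ⌊$106,743/8⌋ = $13,342 → take DB $17,672. Book value $109,571.
Year 3: DB = ⌊$109,571 × 125%/9⌋ = $15,218; SL = ⌊$89,071/7⌋ = $12,724 → take DB $15,218. Book value $94,353.
Year 4: DB = ⌊$94,353 × 125%/9⌋ = $13,104; SL = ⌊$73,853/6⌋ = $12,308 → take DB $13,104. Book value $81,249.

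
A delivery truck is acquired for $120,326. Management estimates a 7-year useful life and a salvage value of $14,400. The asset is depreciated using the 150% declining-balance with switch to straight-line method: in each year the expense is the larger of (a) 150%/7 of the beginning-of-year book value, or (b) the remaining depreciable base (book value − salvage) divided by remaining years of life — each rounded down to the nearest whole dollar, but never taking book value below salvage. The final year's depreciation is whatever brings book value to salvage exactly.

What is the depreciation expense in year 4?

Depreciable base = $120,326 − $14,400 = $105,926.
Year 1: DB = ⌊$120,326 × 150%/7⌋ = $25,784; SL = ⌊$105,926/7⌋ = $15,132 → take DB $25,784. Book value $94,542.
Year 2: DB = ⌊$94,542 × 150%/7⌋ = $20,259; SL = ⌊$80,142/6⌋ = $13,357 → take DB $20,259. Book value $74,283.
Year 3: DB = ⌊$74,283 × 150%/7⌋ = $15,917; SL = ⌊$59,883/5⌋ = $11,976 → take DB $15,917. Book value $58,366.
Year 4: DB = ⌊$58,366 × 150%/7⌋ = $12,507; SL = ⌊$43,966/4⌋ = $10,991 → take DB $12,507. Book value $45,859.

$12,507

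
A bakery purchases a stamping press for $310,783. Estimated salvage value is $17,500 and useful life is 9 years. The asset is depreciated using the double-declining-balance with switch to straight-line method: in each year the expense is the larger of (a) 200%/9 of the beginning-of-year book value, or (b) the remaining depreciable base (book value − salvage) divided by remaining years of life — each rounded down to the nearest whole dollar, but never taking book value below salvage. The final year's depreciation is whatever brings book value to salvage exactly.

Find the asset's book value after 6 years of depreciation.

$68,802

Depreciable base = $310,783 − $17,500 = $293,283.
Year 1: DB = ⌊$310,783 × 200%/9⌋ = $69,062; SL = ⌊$293,283/9⌋ = $32,587 → take DB $69,062. Book value $241,721.
Year 2: DB = ⌊$241,721 × 200%/9⌋ = $53,715; SL = ⌊$224,221/8⌋ = $28,027 → take DB $53,715. Book value $188,006.
Year 3: DB = ⌊$188,006 × 200%/9⌋ = $41,779; SL = ⌊$170,506/7⌋ = $24,358 → take DB $41,779. Book value $146,227.
Year 4: DB = ⌊$146,227 × 200%/9⌋ = $32,494; SL = ⌊$128,727/6⌋ = $21,454 → take DB $32,494. Book value $113,733.
Year 5: DB = ⌊$113,733 × 200%/9⌋ = $25,274; SL = ⌊$96,233/5⌋ = $19,246 → take DB $25,274. Book value $88,459.
Year 6: DB = ⌊$88,459 × 200%/9⌋ = $19,657; SL = ⌊$70,959/4⌋ = $17,739 → take DB $19,657. Book value $68,802.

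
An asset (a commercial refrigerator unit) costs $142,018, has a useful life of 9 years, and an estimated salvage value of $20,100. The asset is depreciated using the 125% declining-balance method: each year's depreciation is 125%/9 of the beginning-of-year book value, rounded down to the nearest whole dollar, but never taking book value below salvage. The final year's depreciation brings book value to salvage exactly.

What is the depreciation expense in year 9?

Depreciable base = $142,018 − $20,100 = $121,918.
Year 1: ⌊$142,018 × 125%/9⌋ = $19,724. Book value $122,294.
Year 2: ⌊$122,294 × 125%/9⌋ = $16,985. Book value $105,309.
Year 3: ⌊$105,309 × 125%/9⌋ = $14,626. Book value $90,683.
Year 4: ⌊$90,683 × 125%/9⌋ = $12,594. Book value $78,089.
Year 5: ⌊$78,089 × 125%/9⌋ = $10,845. Book value $67,244.
Year 6: ⌊$67,244 × 125%/9⌋ = $9,339. Book value $57,905.
Year 7: ⌊$57,905 × 125%/9⌋ = $8,042. Book value $49,863.
Year 8: ⌊$49,863 × 125%/9⌋ = $6,925. Book value $42,938.
Year 9 (final): $42,938 − $20,100 = $22,838. Book value $20,100.

$22,838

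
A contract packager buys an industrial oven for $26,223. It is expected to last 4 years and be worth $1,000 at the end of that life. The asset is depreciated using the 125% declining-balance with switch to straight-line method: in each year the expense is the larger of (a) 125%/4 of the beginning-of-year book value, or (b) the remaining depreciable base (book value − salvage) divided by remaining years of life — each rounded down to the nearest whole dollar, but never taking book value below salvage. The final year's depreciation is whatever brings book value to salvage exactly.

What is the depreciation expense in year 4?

Depreciable base = $26,223 − $1,000 = $25,223.
Year 1: DB = ⌊$26,223 × 125%/4⌋ = $8,194; SL = ⌊$25,223/4⌋ = $6,305 → take DB $8,194. Book value $18,029.
Year 2: DB = ⌊$18,029 × 125%/4⌋ = $5,634; SL = ⌊$17,029/3⌋ = $5,676 → take SL $5,676. Book value $12,353.
Year 3: DB = ⌊$12,353 × 125%/4⌋ = $3,860; SL = ⌊$11,353/2⌋ = $5,676 → take SL $5,676. Book value $6,677.
Year 4 (final): $6,677 − $1,000 = $5,677. Book value $1,000.

$5,677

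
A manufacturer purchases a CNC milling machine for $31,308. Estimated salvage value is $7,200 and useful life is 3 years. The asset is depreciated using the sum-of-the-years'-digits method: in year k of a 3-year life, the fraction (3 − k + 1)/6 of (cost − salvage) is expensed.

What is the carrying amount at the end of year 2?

Depreciable base = $31,308 − $7,200 = $24,108.
Sum of the years' digits = 3+2+1 = 6.
Year 1: $24,108 × 3/6 = $12,054. Book value $19,254.
Year 2: $24,108 × 2/6 = $8,036. Book value $11,218.

$11,218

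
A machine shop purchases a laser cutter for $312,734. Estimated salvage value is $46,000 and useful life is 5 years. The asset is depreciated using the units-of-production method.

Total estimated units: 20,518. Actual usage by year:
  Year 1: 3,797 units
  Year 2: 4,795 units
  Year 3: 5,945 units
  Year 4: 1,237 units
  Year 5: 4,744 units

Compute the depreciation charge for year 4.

Depreciable base = $312,734 − $46,000 = $266,734.
Rate = $266,734 / 20,518 units = $13 per unit.
Year 1: 3,797 × $13 = $49,361. Book value $263,373.
Year 2: 4,795 × $13 = $62,335. Book value $201,038.
Year 3: 5,945 × $13 = $77,285. Book value $123,753.
Year 4: 1,237 × $13 = $16,081. Book value $107,672.

$16,081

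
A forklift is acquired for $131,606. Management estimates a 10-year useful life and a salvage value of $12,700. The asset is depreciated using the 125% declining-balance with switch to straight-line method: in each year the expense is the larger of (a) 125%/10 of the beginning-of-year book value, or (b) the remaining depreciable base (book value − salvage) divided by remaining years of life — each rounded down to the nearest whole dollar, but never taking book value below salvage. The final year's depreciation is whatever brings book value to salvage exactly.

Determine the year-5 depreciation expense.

$10,741

Depreciable base = $131,606 − $12,700 = $118,906.
Year 1: DB = ⌊$131,606 × 125%/10⌋ = $16,450; SL = ⌊$118,906/10⌋ = $11,890 → take DB $16,450. Book value $115,156.
Year 2: DB = ⌊$115,156 × 125%/10⌋ = $14,394; SL = ⌊$102,456/9⌋ = $11,384 → take DB $14,394. Book value $100,762.
Year 3: DB = ⌊$100,762 × 125%/10⌋ = $12,595; SL = ⌊$88,062/8⌋ = $11,007 → take DB $12,595. Book value $88,167.
Year 4: DB = ⌊$88,167 × 125%/10⌋ = $11,020; SL = ⌊$75,467/7⌋ = $10,781 → take DB $11,020. Book value $77,147.
Year 5: DB = ⌊$77,147 × 125%/10⌋ = $9,643; SL = ⌊$64,447/6⌋ = $10,741 → take SL $10,741. Book value $66,406.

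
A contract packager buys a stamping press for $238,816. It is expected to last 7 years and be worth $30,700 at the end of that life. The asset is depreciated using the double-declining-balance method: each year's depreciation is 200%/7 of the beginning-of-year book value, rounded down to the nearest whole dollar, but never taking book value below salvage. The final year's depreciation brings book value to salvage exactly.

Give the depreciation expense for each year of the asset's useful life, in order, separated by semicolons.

Depreciable base = $238,816 − $30,700 = $208,116.
Year 1: ⌊$238,816 × 200%/7⌋ = $68,233. Book value $170,583.
Year 2: ⌊$170,583 × 200%/7⌋ = $48,738. Book value $121,845.
Year 3: ⌊$121,845 × 200%/7⌋ = $34,812. Book value $87,033.
Year 4: ⌊$87,033 × 200%/7⌋ = $24,866. Book value $62,167.
Year 5: ⌊$62,167 × 200%/7⌋ = $17,762. Book value $44,405.
Year 6: ⌊$44,405 × 200%/7⌋ = $12,687. Book value $31,718.
Year 7 (final): $31,718 − $30,700 = $1,018. Book value $30,700.

$68,233; $48,738; $34,812; $24,866; $17,762; $12,687; $1,018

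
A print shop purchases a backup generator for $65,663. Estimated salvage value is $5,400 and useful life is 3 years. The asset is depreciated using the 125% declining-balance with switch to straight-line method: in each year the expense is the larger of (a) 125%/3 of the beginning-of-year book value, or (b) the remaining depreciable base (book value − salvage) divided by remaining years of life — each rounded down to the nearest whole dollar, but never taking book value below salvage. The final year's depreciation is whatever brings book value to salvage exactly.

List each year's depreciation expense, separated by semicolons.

Depreciable base = $65,663 − $5,400 = $60,263.
Year 1: DB = ⌊$65,663 × 125%/3⌋ = $27,359; SL = ⌊$60,263/3⌋ = $20,087 → take DB $27,359. Book value $38,304.
Year 2: DB = ⌊$38,304 × 125%/3⌋ = $15,960; SL = ⌊$32,904/2⌋ = $16,452 → take SL $16,452. Book value $21,852.
Year 3 (final): $21,852 − $5,400 = $16,452. Book value $5,400.

$27,359; $16,452; $16,452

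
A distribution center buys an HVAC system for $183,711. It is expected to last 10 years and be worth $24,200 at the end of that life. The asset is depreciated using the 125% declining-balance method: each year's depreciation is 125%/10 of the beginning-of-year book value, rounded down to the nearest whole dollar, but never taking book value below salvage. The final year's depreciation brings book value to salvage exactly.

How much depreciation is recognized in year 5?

$13,461

Depreciable base = $183,711 − $24,200 = $159,511.
Year 1: ⌊$183,711 × 125%/10⌋ = $22,963. Book value $160,748.
Year 2: ⌊$160,748 × 125%/10⌋ = $20,093. Book value $140,655.
Year 3: ⌊$140,655 × 125%/10⌋ = $17,581. Book value $123,074.
Year 4: ⌊$123,074 × 125%/10⌋ = $15,384. Book value $107,690.
Year 5: ⌊$107,690 × 125%/10⌋ = $13,461. Book value $94,229.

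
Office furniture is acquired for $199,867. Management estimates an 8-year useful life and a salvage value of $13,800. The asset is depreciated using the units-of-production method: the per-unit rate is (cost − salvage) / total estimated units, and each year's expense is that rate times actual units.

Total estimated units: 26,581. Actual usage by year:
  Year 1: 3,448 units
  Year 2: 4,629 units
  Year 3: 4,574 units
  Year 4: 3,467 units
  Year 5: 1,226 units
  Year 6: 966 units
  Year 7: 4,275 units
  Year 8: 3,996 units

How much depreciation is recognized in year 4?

Depreciable base = $199,867 − $13,800 = $186,067.
Rate = $186,067 / 26,581 units = $7 per unit.
Year 1: 3,448 × $7 = $24,136. Book value $175,731.
Year 2: 4,629 × $7 = $32,403. Book value $143,328.
Year 3: 4,574 × $7 = $32,018. Book value $111,310.
Year 4: 3,467 × $7 = $24,269. Book value $87,041.

$24,269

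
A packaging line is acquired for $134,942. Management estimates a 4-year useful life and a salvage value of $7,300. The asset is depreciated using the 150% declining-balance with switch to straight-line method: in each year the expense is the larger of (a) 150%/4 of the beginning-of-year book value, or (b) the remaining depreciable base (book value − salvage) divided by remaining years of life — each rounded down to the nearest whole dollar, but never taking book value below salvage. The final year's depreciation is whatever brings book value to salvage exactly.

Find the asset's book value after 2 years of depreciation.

$52,712

Depreciable base = $134,942 − $7,300 = $127,642.
Year 1: DB = ⌊$134,942 × 150%/4⌋ = $50,603; SL = ⌊$127,642/4⌋ = $31,910 → take DB $50,603. Book value $84,339.
Year 2: DB = ⌊$84,339 × 150%/4⌋ = $31,627; SL = ⌊$77,039/3⌋ = $25,679 → take DB $31,627. Book value $52,712.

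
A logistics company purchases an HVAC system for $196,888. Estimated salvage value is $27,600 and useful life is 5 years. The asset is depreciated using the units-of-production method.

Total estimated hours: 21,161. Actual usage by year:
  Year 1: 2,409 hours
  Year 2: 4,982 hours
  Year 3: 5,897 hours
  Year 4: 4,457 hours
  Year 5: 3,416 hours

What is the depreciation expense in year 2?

Depreciable base = $196,888 − $27,600 = $169,288.
Rate = $169,288 / 21,161 hours = $8 per hour.
Year 1: 2,409 × $8 = $19,272. Book value $177,616.
Year 2: 4,982 × $8 = $39,856. Book value $137,760.

$39,856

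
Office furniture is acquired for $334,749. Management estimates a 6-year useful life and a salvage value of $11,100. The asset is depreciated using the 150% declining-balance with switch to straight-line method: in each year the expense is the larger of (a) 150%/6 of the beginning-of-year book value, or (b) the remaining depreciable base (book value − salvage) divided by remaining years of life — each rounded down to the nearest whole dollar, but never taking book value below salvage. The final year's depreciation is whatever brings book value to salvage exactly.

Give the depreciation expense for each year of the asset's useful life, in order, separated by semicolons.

Depreciable base = $334,749 − $11,100 = $323,649.
Year 1: DB = ⌊$334,749 × 150%/6⌋ = $83,687; SL = ⌊$323,649/6⌋ = $53,941 → take DB $83,687. Book value $251,062.
Year 2: DB = ⌊$251,062 × 150%/6⌋ = $62,765; SL = ⌊$239,962/5⌋ = $47,992 → take DB $62,765. Book value $188,297.
Year 3: DB = ⌊$188,297 × 150%/6⌋ = $47,074; SL = ⌊$177,197/4⌋ = $44,299 → take DB $47,074. Book value $141,223.
Year 4: DB = ⌊$141,223 × 150%/6⌋ = $35,305; SL = ⌊$130,123/3⌋ = $43,374 → take SL $43,374. Book value $97,849.
Year 5: DB = ⌊$97,849 × 150%/6⌋ = $24,462; SL = ⌊$86,749/2⌋ = $43,374 → take SL $43,374. Book value $54,475.
Year 6 (final): $54,475 − $11,100 = $43,375. Book value $11,100.

$83,687; $62,765; $47,074; $43,374; $43,374; $43,375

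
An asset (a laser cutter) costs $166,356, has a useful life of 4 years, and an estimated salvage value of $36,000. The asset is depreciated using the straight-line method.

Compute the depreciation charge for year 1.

Depreciable base = $166,356 − $36,000 = $130,356.
Annual expense = $130,356 / 4 = $32,589.

$32,589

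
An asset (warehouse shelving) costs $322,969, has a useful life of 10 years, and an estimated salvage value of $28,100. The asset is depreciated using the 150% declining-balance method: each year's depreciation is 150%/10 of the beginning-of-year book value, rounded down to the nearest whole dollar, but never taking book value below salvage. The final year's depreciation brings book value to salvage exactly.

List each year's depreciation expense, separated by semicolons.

Depreciable base = $322,969 − $28,100 = $294,869.
Year 1: ⌊$322,969 × 150%/10⌋ = $48,445. Book value $274,524.
Year 2: ⌊$274,524 × 150%/10⌋ = $41,178. Book value $233,346.
Year 3: ⌊$233,346 × 150%/10⌋ = $35,001. Book value $198,345.
Year 4: ⌊$198,345 × 150%/10⌋ = $29,751. Book value $168,594.
Year 5: ⌊$168,594 × 150%/10⌋ = $25,289. Book value $143,305.
Year 6: ⌊$143,305 × 150%/10⌋ = $21,495. Book value $121,810.
Year 7: ⌊$121,810 × 150%/10⌋ = $18,271. Book value $103,539.
Year 8: ⌊$103,539 × 150%/10⌋ = $15,530. Book value $88,009.
Year 9: ⌊$88,009 × 150%/10⌋ = $13,201. Book value $74,808.
Year 10 (final): $74,808 − $28,100 = $46,708. Book value $28,100.

$48,445; $41,178; $35,001; $29,751; $25,289; $21,495; $18,271; $15,530; $13,201; $46,708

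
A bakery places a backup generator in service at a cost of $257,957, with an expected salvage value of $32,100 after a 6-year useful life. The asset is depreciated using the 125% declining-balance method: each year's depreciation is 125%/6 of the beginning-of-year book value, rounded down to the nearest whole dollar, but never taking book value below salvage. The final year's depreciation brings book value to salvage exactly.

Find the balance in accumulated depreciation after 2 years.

$96,286

Depreciable base = $257,957 − $32,100 = $225,857.
Year 1: ⌊$257,957 × 125%/6⌋ = $53,741. Book value $204,216.
Year 2: ⌊$204,216 × 125%/6⌋ = $42,545. Book value $161,671.
Accumulated through year 2 = $257,957 − $161,671 = $96,286.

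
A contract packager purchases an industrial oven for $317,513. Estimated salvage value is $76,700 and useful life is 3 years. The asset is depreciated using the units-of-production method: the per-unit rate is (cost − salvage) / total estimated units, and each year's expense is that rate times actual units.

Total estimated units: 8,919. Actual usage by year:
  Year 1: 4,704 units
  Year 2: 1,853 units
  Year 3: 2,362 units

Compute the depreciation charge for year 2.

$50,031

Depreciable base = $317,513 − $76,700 = $240,813.
Rate = $240,813 / 8,919 units = $27 per unit.
Year 1: 4,704 × $27 = $127,008. Book value $190,505.
Year 2: 1,853 × $27 = $50,031. Book value $140,474.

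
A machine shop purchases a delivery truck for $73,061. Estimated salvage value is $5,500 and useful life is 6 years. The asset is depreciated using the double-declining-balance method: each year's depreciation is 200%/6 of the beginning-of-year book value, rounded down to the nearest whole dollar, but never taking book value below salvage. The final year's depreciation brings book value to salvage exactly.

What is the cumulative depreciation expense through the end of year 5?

$63,439

Depreciable base = $73,061 − $5,500 = $67,561.
Year 1: ⌊$73,061 × 200%/6⌋ = $24,353. Book value $48,708.
Year 2: ⌊$48,708 × 200%/6⌋ = $16,236. Book value $32,472.
Year 3: ⌊$32,472 × 200%/6⌋ = $10,824. Book value $21,648.
Year 4: ⌊$21,648 × 200%/6⌋ = $7,216. Book value $14,432.
Year 5: ⌊$14,432 × 200%/6⌋ = $4,810. Book value $9,622.
Accumulated through year 5 = $73,061 − $9,622 = $63,439.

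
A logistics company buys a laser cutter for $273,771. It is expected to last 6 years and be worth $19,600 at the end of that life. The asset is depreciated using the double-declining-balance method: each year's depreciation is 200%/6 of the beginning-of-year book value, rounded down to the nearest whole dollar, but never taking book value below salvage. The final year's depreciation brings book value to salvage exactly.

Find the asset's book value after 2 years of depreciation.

$121,676

Depreciable base = $273,771 − $19,600 = $254,171.
Year 1: ⌊$273,771 × 200%/6⌋ = $91,257. Book value $182,514.
Year 2: ⌊$182,514 × 200%/6⌋ = $60,838. Book value $121,676.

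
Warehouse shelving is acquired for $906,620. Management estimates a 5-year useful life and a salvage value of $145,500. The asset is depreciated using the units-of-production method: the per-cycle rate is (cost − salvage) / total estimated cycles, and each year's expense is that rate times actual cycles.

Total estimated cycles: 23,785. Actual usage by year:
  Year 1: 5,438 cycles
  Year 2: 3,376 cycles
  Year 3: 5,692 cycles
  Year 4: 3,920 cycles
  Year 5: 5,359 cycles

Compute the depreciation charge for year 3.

Depreciable base = $906,620 − $145,500 = $761,120.
Rate = $761,120 / 23,785 cycles = $32 per cycle.
Year 1: 5,438 × $32 = $174,016. Book value $732,604.
Year 2: 3,376 × $32 = $108,032. Book value $624,572.
Year 3: 5,692 × $32 = $182,144. Book value $442,428.

$182,144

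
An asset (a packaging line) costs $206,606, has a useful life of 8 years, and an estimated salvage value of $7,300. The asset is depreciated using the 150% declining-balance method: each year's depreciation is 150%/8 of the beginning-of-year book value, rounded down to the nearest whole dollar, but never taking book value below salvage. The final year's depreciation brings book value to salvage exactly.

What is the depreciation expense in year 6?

Depreciable base = $206,606 − $7,300 = $199,306.
Year 1: ⌊$206,606 × 150%/8⌋ = $38,738. Book value $167,868.
Year 2: ⌊$167,868 × 150%/8⌋ = $31,475. Book value $136,393.
Year 3: ⌊$136,393 × 150%/8⌋ = $25,573. Book value $110,820.
Year 4: ⌊$110,820 × 150%/8⌋ = $20,778. Book value $90,042.
Year 5: ⌊$90,042 × 150%/8⌋ = $16,882. Book value $73,160.
Year 6: ⌊$73,160 × 150%/8⌋ = $13,717. Book value $59,443.

$13,717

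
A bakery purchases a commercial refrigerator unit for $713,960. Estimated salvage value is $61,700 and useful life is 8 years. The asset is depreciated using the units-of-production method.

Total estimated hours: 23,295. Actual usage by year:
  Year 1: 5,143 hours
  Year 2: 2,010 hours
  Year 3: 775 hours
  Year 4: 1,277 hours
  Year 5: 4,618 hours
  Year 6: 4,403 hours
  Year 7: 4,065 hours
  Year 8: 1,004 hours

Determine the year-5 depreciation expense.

Depreciable base = $713,960 − $61,700 = $652,260.
Rate = $652,260 / 23,295 hours = $28 per hour.
Year 1: 5,143 × $28 = $144,004. Book value $569,956.
Year 2: 2,010 × $28 = $56,280. Book value $513,676.
Year 3: 775 × $28 = $21,700. Book value $491,976.
Year 4: 1,277 × $28 = $35,756. Book value $456,220.
Year 5: 4,618 × $28 = $129,304. Book value $326,916.

$129,304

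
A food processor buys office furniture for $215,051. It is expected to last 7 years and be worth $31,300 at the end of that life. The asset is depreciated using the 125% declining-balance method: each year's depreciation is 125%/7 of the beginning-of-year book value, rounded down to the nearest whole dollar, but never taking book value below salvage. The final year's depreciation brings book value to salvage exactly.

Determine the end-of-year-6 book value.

Depreciable base = $215,051 − $31,300 = $183,751.
Year 1: ⌊$215,051 × 125%/7⌋ = $38,401. Book value $176,650.
Year 2: ⌊$176,650 × 125%/7⌋ = $31,544. Book value $145,106.
Year 3: ⌊$145,106 × 125%/7⌋ = $25,911. Book value $119,195.
Year 4: ⌊$119,195 × 125%/7⌋ = $21,284. Book value $97,911.
Year 5: ⌊$97,911 × 125%/7⌋ = $17,484. Book value $80,427.
Year 6: ⌊$80,427 × 125%/7⌋ = $14,361. Book value $66,066.

$66,066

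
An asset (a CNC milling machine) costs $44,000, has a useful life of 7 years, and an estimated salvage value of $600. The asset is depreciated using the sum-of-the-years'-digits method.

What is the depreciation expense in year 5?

Depreciable base = $44,000 − $600 = $43,400.
Sum of the years' digits = 7+6+5+4+3+2+1 = 28.
Year 1: $43,400 × 7/28 = $10,850. Book value $33,150.
Year 2: $43,400 × 6/28 = $9,300. Book value $23,850.
Year 3: $43,400 × 5/28 = $7,750. Book value $16,100.
Year 4: $43,400 × 4/28 = $6,200. Book value $9,900.
Year 5: $43,400 × 3/28 = $4,650. Book value $5,250.

$4,650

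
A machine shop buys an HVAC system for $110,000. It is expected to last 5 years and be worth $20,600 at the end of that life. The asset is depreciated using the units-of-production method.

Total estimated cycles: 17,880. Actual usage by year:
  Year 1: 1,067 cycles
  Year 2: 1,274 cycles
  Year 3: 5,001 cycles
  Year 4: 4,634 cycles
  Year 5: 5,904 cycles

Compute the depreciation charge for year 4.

$23,170

Depreciable base = $110,000 − $20,600 = $89,400.
Rate = $89,400 / 17,880 cycles = $5 per cycle.
Year 1: 1,067 × $5 = $5,335. Book value $104,665.
Year 2: 1,274 × $5 = $6,370. Book value $98,295.
Year 3: 5,001 × $5 = $25,005. Book value $73,290.
Year 4: 4,634 × $5 = $23,170. Book value $50,120.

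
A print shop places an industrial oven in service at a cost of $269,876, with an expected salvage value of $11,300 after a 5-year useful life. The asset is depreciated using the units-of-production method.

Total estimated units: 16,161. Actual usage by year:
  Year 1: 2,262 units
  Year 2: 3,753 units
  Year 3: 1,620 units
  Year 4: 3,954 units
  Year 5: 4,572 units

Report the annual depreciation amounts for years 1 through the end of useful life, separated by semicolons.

$36,192; $60,048; $25,920; $63,264; $73,152

Depreciable base = $269,876 − $11,300 = $258,576.
Rate = $258,576 / 16,161 units = $16 per unit.
Year 1: 2,262 × $16 = $36,192. Book value $233,684.
Year 2: 3,753 × $16 = $60,048. Book value $173,636.
Year 3: 1,620 × $16 = $25,920. Book value $147,716.
Year 4: 3,954 × $16 = $63,264. Book value $84,452.
Year 5: 4,572 × $16 = $73,152. Book value $11,300.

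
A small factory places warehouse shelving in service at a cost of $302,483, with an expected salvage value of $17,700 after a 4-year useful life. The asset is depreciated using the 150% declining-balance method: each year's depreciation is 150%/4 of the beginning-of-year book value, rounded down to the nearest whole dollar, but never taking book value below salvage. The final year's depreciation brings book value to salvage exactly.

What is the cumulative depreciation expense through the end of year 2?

Depreciable base = $302,483 − $17,700 = $284,783.
Year 1: ⌊$302,483 × 150%/4⌋ = $113,431. Book value $189,052.
Year 2: ⌊$189,052 × 150%/4⌋ = $70,894. Book value $118,158.
Accumulated through year 2 = $302,483 − $118,158 = $184,325.

$184,325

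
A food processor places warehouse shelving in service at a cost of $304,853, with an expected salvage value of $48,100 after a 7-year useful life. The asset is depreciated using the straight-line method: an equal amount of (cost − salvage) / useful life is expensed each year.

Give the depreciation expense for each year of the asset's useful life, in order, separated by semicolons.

$36,679; $36,679; $36,679; $36,679; $36,679; $36,679; $36,679

Depreciable base = $304,853 − $48,100 = $256,753.
Annual expense = $256,753 / 7 = $36,679.
End of year 1: book value $268,174.
End of year 2: book value $231,495.
End of year 3: book value $194,816.
End of year 4: book value $158,137.
End of year 5: book value $121,458.
End of year 6: book value $84,779.
End of year 7: book value $48,100.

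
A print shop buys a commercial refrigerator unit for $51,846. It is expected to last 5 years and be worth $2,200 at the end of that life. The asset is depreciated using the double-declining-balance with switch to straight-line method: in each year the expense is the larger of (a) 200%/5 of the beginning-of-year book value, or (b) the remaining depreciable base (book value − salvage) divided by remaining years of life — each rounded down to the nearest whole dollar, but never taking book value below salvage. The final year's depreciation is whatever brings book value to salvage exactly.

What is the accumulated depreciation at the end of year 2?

$33,181

Depreciable base = $51,846 − $2,200 = $49,646.
Year 1: DB = ⌊$51,846 × 200%/5⌋ = $20,738; SL = ⌊$49,646/5⌋ = $9,929 → take DB $20,738. Book value $31,108.
Year 2: DB = ⌊$31,108 × 200%/5⌋ = $12,443; SL = ⌊$28,908/4⌋ = $7,227 → take DB $12,443. Book value $18,665.
Accumulated through year 2 = $51,846 − $18,665 = $33,181.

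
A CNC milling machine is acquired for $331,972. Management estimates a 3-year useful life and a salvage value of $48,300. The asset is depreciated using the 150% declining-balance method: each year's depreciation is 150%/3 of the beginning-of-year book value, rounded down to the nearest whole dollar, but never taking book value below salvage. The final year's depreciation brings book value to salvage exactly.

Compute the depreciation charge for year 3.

$34,693

Depreciable base = $331,972 − $48,300 = $283,672.
Year 1: ⌊$331,972 × 150%/3⌋ = $165,986. Book value $165,986.
Year 2: ⌊$165,986 × 150%/3⌋ = $82,993. Book value $82,993.
Year 3 (final): $82,993 − $48,300 = $34,693. Book value $48,300.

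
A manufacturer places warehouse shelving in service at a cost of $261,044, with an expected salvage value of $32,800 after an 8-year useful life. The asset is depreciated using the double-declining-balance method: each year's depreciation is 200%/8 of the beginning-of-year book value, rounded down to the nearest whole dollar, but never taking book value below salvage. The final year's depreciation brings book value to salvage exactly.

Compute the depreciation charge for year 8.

Depreciable base = $261,044 − $32,800 = $228,244.
Year 1: ⌊$261,044 × 200%/8⌋ = $65,261. Book value $195,783.
Year 2: ⌊$195,783 × 200%/8⌋ = $48,945. Book value $146,838.
Year 3: ⌊$146,838 × 200%/8⌋ = $36,709. Book value $110,129.
Year 4: ⌊$110,129 × 200%/8⌋ = $27,532. Book value $82,597.
Year 5: ⌊$82,597 × 200%/8⌋ = $20,649. Book value $61,948.
Year 6: ⌊$61,948 × 200%/8⌋ = $15,487. Book value $46,461.
Year 7: ⌊$46,461 × 200%/8⌋ = $11,615. Book value $34,846.
Year 8 (final): $34,846 − $32,800 = $2,046. Book value $32,800.

$2,046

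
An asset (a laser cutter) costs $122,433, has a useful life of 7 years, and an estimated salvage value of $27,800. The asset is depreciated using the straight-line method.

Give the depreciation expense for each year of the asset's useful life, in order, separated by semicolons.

Depreciable base = $122,433 − $27,800 = $94,633.
Annual expense = $94,633 / 7 = $13,519.
End of year 1: book value $108,914.
End of year 2: book value $95,395.
End of year 3: book value $81,876.
End of year 4: book value $68,357.
End of year 5: book value $54,838.
End of year 6: book value $41,319.
End of year 7: book value $27,800.

$13,519; $13,519; $13,519; $13,519; $13,519; $13,519; $13,519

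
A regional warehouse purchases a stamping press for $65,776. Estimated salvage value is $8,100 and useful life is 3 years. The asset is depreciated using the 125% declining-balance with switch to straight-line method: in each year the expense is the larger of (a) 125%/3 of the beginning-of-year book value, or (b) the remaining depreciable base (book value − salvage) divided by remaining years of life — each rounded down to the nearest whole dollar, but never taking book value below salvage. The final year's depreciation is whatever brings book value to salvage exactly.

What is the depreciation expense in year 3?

Depreciable base = $65,776 − $8,100 = $57,676.
Year 1: DB = ⌊$65,776 × 125%/3⌋ = $27,406; SL = ⌊$57,676/3⌋ = $19,225 → take DB $27,406. Book value $38,370.
Year 2: DB = ⌊$38,370 × 125%/3⌋ = $15,987; SL = ⌊$30,270/2⌋ = $15,135 → take DB $15,987. Book value $22,383.
Year 3 (final): $22,383 − $8,100 = $14,283. Book value $8,100.

$14,283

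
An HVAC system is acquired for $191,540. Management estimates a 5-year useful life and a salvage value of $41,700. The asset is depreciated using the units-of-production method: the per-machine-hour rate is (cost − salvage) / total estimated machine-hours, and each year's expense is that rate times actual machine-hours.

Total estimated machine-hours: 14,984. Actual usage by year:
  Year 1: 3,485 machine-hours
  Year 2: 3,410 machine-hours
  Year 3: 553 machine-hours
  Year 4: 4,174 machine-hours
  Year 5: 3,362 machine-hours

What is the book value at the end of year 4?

$75,320

Depreciable base = $191,540 − $41,700 = $149,840.
Rate = $149,840 / 14,984 machine-hours = $10 per machine-hour.
Year 1: 3,485 × $10 = $34,850. Book value $156,690.
Year 2: 3,410 × $10 = $34,100. Book value $122,590.
Year 3: 553 × $10 = $5,530. Book value $117,060.
Year 4: 4,174 × $10 = $41,740. Book value $75,320.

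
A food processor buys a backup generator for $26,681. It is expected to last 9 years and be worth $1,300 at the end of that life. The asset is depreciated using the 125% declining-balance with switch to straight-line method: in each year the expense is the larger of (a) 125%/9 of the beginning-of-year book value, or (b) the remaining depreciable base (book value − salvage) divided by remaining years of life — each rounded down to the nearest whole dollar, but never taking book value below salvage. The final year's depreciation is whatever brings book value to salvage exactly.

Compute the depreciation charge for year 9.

Depreciable base = $26,681 − $1,300 = $25,381.
Year 1: DB = ⌊$26,681 × 125%/9⌋ = $3,705; SL = ⌊$25,381/9⌋ = $2,820 → take DB $3,705. Book value $22,976.
Year 2: DB = ⌊$22,976 × 125%/9⌋ = $3,191; SL = ⌊$21,676/8⌋ = $2,709 → take DB $3,191. Book value $19,785.
Year 3: DB = ⌊$19,785 × 125%/9⌋ = $2,747; SL = ⌊$18,485/7⌋ = $2,640 → take DB $2,747. Book value $17,038.
Year 4: DB = ⌊$17,038 × 125%/9⌋ = $2,366; SL = ⌊$15,738/6⌋ = $2,623 → take SL $2,623. Book value $14,415.
Year 5: DB = ⌊$14,415 × 125%/9⌋ = $2,002; SL = ⌊$13,115/5⌋ = $2,623 → take SL $2,623. Book value $11,792.
Year 6: DB = ⌊$11,792 × 125%/9⌋ = $1,637; SL = ⌊$10,492/4⌋ = $2,623 → take SL $2,623. Book value $9,169.
Year 7: DB = ⌊$9,169 × 125%/9⌋ = $1,273; SL = ⌊$7,869/3⌋ = $2,623 → take SL $2,623. Book value $6,546.
Year 8: DB = ⌊$6,546 × 125%/9⌋ = $909; SL = ⌊$5,246/2⌋ = $2,623 → take SL $2,623. Book value $3,923.
Year 9 (final): $3,923 − $1,300 = $2,623. Book value $1,300.

$2,623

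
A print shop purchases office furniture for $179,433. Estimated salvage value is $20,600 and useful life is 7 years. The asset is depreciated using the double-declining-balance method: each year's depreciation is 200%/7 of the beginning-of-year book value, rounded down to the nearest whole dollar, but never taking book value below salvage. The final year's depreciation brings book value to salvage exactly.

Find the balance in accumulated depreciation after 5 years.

$146,069

Depreciable base = $179,433 − $20,600 = $158,833.
Year 1: ⌊$179,433 × 200%/7⌋ = $51,266. Book value $128,167.
Year 2: ⌊$128,167 × 200%/7⌋ = $36,619. Book value $91,548.
Year 3: ⌊$91,548 × 200%/7⌋ = $26,156. Book value $65,392.
Year 4: ⌊$65,392 × 200%/7⌋ = $18,683. Book value $46,709.
Year 5: ⌊$46,709 × 200%/7⌋ = $13,345. Book value $33,364.
Accumulated through year 5 = $179,433 − $33,364 = $146,069.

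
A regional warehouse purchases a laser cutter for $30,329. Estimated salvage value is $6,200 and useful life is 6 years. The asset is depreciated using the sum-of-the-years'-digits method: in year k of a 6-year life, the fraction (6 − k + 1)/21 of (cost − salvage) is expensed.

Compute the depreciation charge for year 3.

Depreciable base = $30,329 − $6,200 = $24,129.
Sum of the years' digits = 6+5+4+3+2+1 = 21.
Year 1: $24,129 × 6/21 = $6,894. Book value $23,435.
Year 2: $24,129 × 5/21 = $5,745. Book value $17,690.
Year 3: $24,129 × 4/21 = $4,596. Book value $13,094.

$4,596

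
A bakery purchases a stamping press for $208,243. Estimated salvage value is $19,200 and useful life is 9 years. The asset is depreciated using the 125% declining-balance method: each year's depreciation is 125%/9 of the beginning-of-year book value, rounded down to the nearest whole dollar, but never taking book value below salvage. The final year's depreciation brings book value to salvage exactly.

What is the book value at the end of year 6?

$84,905

Depreciable base = $208,243 − $19,200 = $189,043.
Year 1: ⌊$208,243 × 125%/9⌋ = $28,922. Book value $179,321.
Year 2: ⌊$179,321 × 125%/9⌋ = $24,905. Book value $154,416.
Year 3: ⌊$154,416 × 125%/9⌋ = $21,446. Book value $132,970.
Year 4: ⌊$132,970 × 125%/9⌋ = $18,468. Book value $114,502.
Year 5: ⌊$114,502 × 125%/9⌋ = $15,903. Book value $98,599.
Year 6: ⌊$98,599 × 125%/9⌋ = $13,694. Book value $84,905.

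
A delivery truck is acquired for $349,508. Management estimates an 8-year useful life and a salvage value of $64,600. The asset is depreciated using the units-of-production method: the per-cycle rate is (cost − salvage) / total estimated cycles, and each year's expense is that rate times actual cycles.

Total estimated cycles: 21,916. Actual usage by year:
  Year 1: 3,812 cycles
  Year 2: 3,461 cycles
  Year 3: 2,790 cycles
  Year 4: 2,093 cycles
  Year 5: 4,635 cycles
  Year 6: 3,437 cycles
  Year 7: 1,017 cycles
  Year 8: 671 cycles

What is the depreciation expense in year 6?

Depreciable base = $349,508 − $64,600 = $284,908.
Rate = $284,908 / 21,916 cycles = $13 per cycle.
Year 1: 3,812 × $13 = $49,556. Book value $299,952.
Year 2: 3,461 × $13 = $44,993. Book value $254,959.
Year 3: 2,790 × $13 = $36,270. Book value $218,689.
Year 4: 2,093 × $13 = $27,209. Book value $191,480.
Year 5: 4,635 × $13 = $60,255. Book value $131,225.
Year 6: 3,437 × $13 = $44,681. Book value $86,544.

$44,681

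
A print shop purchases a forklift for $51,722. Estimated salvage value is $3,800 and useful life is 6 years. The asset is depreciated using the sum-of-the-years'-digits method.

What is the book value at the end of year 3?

Depreciable base = $51,722 − $3,800 = $47,922.
Sum of the years' digits = 6+5+4+3+2+1 = 21.
Year 1: $47,922 × 6/21 = $13,692. Book value $38,030.
Year 2: $47,922 × 5/21 = $11,410. Book value $26,620.
Year 3: $47,922 × 4/21 = $9,128. Book value $17,492.

$17,492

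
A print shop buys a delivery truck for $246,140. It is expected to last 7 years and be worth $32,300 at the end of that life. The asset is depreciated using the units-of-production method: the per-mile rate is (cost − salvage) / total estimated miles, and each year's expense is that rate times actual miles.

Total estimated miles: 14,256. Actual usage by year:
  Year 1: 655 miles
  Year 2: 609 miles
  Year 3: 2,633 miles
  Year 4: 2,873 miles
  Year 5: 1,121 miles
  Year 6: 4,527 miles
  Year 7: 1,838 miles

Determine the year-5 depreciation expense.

Depreciable base = $246,140 − $32,300 = $213,840.
Rate = $213,840 / 14,256 miles = $15 per mile.
Year 1: 655 × $15 = $9,825. Book value $236,315.
Year 2: 609 × $15 = $9,135. Book value $227,180.
Year 3: 2,633 × $15 = $39,495. Book value $187,685.
Year 4: 2,873 × $15 = $43,095. Book value $144,590.
Year 5: 1,121 × $15 = $16,815. Book value $127,775.

$16,815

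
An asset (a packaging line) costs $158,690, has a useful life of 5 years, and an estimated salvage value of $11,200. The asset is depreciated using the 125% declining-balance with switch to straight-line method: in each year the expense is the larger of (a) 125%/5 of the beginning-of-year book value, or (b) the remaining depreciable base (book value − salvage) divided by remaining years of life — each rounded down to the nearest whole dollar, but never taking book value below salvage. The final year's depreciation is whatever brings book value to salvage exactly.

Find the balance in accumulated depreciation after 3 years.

Depreciable base = $158,690 − $11,200 = $147,490.
Year 1: DB = ⌊$158,690 × 125%/5⌋ = $39,672; SL = ⌊$147,490/5⌋ = $29,498 → take DB $39,672. Book value $119,018.
Year 2: DB = ⌊$119,018 × 125%/5⌋ = $29,754; SL = ⌊$107,818/4⌋ = $26,954 → take DB $29,754. Book value $89,264.
Year 3: DB = ⌊$89,264 × 125%/5⌋ = $22,316; SL = ⌊$78,064/3⌋ = $26,021 → take SL $26,021. Book value $63,243.
Accumulated through year 3 = $158,690 − $63,243 = $95,447.

$95,447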